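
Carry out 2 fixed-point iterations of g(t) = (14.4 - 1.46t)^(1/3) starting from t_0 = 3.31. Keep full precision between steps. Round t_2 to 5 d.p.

t_1 = g(3.310000) = 2.122909
t_2 = g(2.122909) = 2.244054

2.24405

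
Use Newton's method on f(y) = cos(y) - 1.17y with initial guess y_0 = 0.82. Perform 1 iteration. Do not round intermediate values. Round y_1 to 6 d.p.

0.674204

f'(y) = -sin(y) - 1.17
y_0 = 0.820000: f = -0.277179, f' = -1.901146 → y_1 = 0.820000 - (-0.277179)/(-1.901146) = 0.674204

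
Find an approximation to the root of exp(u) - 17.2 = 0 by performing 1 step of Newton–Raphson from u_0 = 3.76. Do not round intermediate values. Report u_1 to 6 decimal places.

f'(u) = exp(u)
u_0 = 3.760000: f = 25.748426, f' = 42.948426 → u_1 = 3.760000 - (25.748426)/(42.948426) = 3.160480

3.160480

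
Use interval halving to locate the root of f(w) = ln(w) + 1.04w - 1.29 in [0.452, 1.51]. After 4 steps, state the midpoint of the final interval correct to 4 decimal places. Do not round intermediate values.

1.1463

f(0.452000) = -1.613993, f(1.510000) = 0.692510 (opposite signs)
step 1: m = 0.981000, f(m) = -0.288943 < 0 → root in [0.981000, 1.510000]
step 2: m = 1.245500, f(m) = 0.224857 > 0 → root in [0.981000, 1.245500]
step 3: m = 1.113250, f(m) = -0.024936 < 0 → root in [1.113250, 1.245500]
step 4: m = 1.179375, f(m) = 0.101535 > 0 → root in [1.113250, 1.179375]
Midpoint of [1.113250, 1.179375] = 1.146313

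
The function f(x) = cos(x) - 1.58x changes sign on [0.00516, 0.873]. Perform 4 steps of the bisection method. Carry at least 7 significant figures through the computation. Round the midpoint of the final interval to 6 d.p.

f(0.005160) = 0.991834, f(0.873000) = -0.736809 (opposite signs)
step 1: m = 0.439080, f(m) = 0.211397 > 0 → root in [0.439080, 0.873000]
step 2: m = 0.656040, f(m) = -0.244129 < 0 → root in [0.439080, 0.656040]
step 3: m = 0.547560, f(m) = -0.011347 < 0 → root in [0.439080, 0.547560]
step 4: m = 0.493320, f(m) = 0.101320 > 0 → root in [0.493320, 0.547560]
Midpoint of [0.493320, 0.547560] = 0.520440

0.520440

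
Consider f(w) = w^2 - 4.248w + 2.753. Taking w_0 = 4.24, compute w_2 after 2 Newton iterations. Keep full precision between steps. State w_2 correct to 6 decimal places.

f'(w) = 2w - 4.248
w_0 = 4.240000: f = 2.719080, f' = 4.232000 → w_1 = 4.240000 - (2.719080)/(4.232000) = 3.597495
w_1 = 3.597495: f = 0.412812, f' = 2.946991 → w_2 = 3.597495 - (0.412812)/(2.946991) = 3.457416

3.457416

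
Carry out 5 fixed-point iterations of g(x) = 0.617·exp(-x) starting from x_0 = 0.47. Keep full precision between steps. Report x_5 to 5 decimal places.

x_1 = g(0.470000) = 0.385626
x_2 = g(0.385626) = 0.419575
x_3 = g(0.419575) = 0.405570
x_4 = g(0.405570) = 0.411290
x_5 = g(0.411290) = 0.408944

0.40894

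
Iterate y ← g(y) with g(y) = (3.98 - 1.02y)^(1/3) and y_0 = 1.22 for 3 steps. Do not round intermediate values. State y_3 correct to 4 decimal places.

y_1 = g(1.220000) = 1.398570
y_2 = g(1.398570) = 1.366815
y_3 = g(1.366815) = 1.372570

1.3726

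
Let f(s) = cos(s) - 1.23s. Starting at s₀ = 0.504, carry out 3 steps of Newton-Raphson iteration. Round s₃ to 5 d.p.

0.64814

Newton update: s ← s − f(s)/f'(s).
f'(s) = -sin(s) - 1.23
s_0 = 0.504000: f = 0.255738, f' = -1.712932 → s_1 = 0.504000 - (0.255738)/(-1.712932) = 0.653298
s_1 = 0.653298: f = -0.009474, f' = -1.837809 → s_2 = 0.653298 - (-0.009474)/(-1.837809) = 0.648144
s_2 = 0.648144: f = -0.000011, f' = -1.833707 → s_3 = 0.648144 - (-0.000011)/(-1.833707) = 0.648138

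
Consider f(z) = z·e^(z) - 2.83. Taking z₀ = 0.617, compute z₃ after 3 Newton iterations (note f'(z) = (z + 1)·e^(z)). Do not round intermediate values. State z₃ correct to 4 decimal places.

z_0 = 0.617000: f = -1.686477, f' = 2.996882 → z_1 = 0.617000 - (-1.686477)/(2.996882) = 1.179744
z_1 = 1.179744: f = 1.008344, f' = 7.091885 → z_2 = 1.179744 - (1.008344)/(7.091885) = 1.037561
z_2 = 1.037561: f = 0.098334, f' = 5.750659 → z_3 = 1.037561 - (0.098334)/(5.750659) = 1.020461

1.0205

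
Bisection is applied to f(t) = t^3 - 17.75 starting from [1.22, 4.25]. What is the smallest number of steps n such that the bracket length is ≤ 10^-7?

Initial width b − a = 4.25 − 1.22 = 3.030000.
After n steps the width is (b−a)/2^n; need (b−a)/2^n ≤ 10^-7.
So n ≥ log₂(3.030000/10^-7) = log₂(30300000.0000) ≈ 24.8528.
Hence n = 25.

25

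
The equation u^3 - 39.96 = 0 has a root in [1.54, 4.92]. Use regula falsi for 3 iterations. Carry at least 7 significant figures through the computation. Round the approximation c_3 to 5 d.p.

3.31191

f(1.540000) = -36.307736, f(4.920000) = 79.135488
step 1: c = 2.603035, f(c) = -22.322385 < 0 → new bracket [2.603035, 4.920000]
step 2: c = 3.112805, f(c) = -9.798311 < 0 → new bracket [3.112805, 4.920000]
step 3: c = 3.311913, f(c) = -3.632392 < 0 → new bracket [3.311913, 4.920000]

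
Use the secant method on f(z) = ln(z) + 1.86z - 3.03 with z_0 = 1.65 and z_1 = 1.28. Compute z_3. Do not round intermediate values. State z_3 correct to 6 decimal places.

f(z_0) = 0.539775, f(z_1) = -0.402340
z_2 = 1.280000 - (-0.402340)·(1.280000 - 1.650000)/(-0.402340 - (0.539775)) = 1.438012; f(z_2) = 0.007965
z_3 = 1.438012 - (0.007965)·(1.438012 - 1.280000)/(0.007965 - (-0.402340)) = 1.434945; f(z_3) = 0.000124

1.434945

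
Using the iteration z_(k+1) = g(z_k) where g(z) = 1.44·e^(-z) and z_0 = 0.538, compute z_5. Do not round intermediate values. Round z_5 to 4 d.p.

0.7411

z_1 = g(0.538000) = 0.840837
z_2 = g(0.840837) = 0.621143
z_3 = g(0.621143) = 0.773755
z_4 = g(0.773755) = 0.664240
z_5 = g(0.664240) = 0.741117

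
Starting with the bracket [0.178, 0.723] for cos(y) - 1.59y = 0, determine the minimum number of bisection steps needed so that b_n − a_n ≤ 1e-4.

Initial width b − a = 0.723 − 0.178 = 0.545000.
After n steps the width is (b−a)/2^n; need (b−a)/2^n ≤ 1e-4.
So n ≥ log₂(0.545000/1e-4) = log₂(5450.0000) ≈ 12.4120.
Hence n = 13.

13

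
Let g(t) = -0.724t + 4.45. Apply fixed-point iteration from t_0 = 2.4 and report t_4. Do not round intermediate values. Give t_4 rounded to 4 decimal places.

t_1 = g(2.400000) = 2.712400
t_2 = g(2.712400) = 2.486222
t_3 = g(2.486222) = 2.649975
t_4 = g(2.649975) = 2.531418

2.5314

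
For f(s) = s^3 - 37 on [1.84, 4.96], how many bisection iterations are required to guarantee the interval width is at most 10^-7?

25

Initial width b − a = 4.96 − 1.84 = 3.120000.
After n steps the width is (b−a)/2^n; need (b−a)/2^n ≤ 10^-7.
So n ≥ log₂(3.120000/10^-7) = log₂(31200000.0000) ≈ 24.8950.
Hence n = 25.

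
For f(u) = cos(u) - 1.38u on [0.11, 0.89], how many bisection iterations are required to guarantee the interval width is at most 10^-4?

13

Initial width b − a = 0.89 − 0.11 = 0.780000.
After n steps the width is (b−a)/2^n; need (b−a)/2^n ≤ 10^-4.
So n ≥ log₂(0.780000/10^-4) = log₂(7800.0000) ≈ 12.9293.
Hence n = 13.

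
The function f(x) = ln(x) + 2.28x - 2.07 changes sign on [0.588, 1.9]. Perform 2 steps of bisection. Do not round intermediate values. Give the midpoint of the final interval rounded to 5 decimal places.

1.08000

f(0.588000) = -1.260388, f(1.900000) = 2.903854 (opposite signs)
step 1: m = 1.244000, f(m) = 0.984652 > 0 → root in [0.588000, 1.244000]
step 2: m = 0.916000, f(m) = -0.069259 < 0 → root in [0.916000, 1.244000]
Midpoint of [0.916000, 1.244000] = 1.080000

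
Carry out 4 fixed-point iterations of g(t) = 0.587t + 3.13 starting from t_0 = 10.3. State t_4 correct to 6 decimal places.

t_1 = g(10.300000) = 9.176100
t_2 = g(9.176100) = 8.516371
t_3 = g(8.516371) = 8.129110
t_4 = g(8.129110) = 7.901787

7.901787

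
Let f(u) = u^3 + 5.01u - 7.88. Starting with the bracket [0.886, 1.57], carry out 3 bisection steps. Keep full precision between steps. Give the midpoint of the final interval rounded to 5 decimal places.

f(0.886000) = -2.745634, f(1.570000) = 3.855593 (opposite signs)
step 1: m = 1.228000, f(m) = 0.124084 > 0 → root in [0.886000, 1.228000]
step 2: m = 1.057000, f(m) = -1.403498 < 0 → root in [1.057000, 1.228000]
step 3: m = 1.142500, f(m) = -0.664763 < 0 → root in [1.142500, 1.228000]
Midpoint of [1.142500, 1.228000] = 1.185250

1.18525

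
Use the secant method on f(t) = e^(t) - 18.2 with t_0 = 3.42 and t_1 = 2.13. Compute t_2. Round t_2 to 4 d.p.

2.6998

f(t_0) = 12.369415, f(t_1) = -9.785133
t_2 = 2.130000 - (-9.785133)·(2.130000 - 3.420000)/(-9.785133 - (12.369415)) = 2.699762; f(t_2) = -3.323808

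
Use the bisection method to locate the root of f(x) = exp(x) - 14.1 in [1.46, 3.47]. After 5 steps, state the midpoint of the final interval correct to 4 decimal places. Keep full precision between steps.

2.6220

f(1.460000) = -9.794040, f(3.470000) = 18.036742 (opposite signs)
step 1: m = 2.465000, f(m) = -2.336518 < 0 → root in [2.465000, 3.470000]
step 2: m = 2.967500, f(m) = 5.343251 > 0 → root in [2.465000, 2.967500]
step 3: m = 2.716250, f(m) = 1.023503 > 0 → root in [2.465000, 2.716250]
step 4: m = 2.590625, f(m) = -0.761895 < 0 → root in [2.590625, 2.716250]
step 5: m = 2.653437, f(m) = 0.102777 > 0 → root in [2.590625, 2.653437]
Midpoint of [2.590625, 2.653437] = 2.622031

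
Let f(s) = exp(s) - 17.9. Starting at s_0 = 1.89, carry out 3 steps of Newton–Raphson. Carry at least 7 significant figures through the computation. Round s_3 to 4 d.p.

2.9038

Newton update: s ← s − f(s)/f'(s).
f'(s) = exp(s)
s_0 = 1.890000: f = -11.280631, f' = 6.619369 → s_1 = 1.890000 - (-11.280631)/(6.619369) = 3.594185
s_1 = 3.594185: f = 18.486047, f' = 36.386047 → s_2 = 3.594185 - (18.486047)/(36.386047) = 3.086132
s_2 = 3.086132: f = 3.992239, f' = 21.892239 → s_3 = 3.086132 - (3.992239)/(21.892239) = 2.903774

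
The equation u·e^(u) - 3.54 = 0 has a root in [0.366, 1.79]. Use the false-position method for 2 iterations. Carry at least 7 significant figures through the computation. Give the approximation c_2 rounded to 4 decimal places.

0.9889

False-position update: c = (a·f(b) − b·f(a))/(f(b) − f(a)); replace the endpoint whose sign matches f(c).
f(0.366000) = -3.012244, f(1.790000) = 7.181120
step 1: c = 0.786807, f(c) = -1.811880 < 0 → new bracket [0.786807, 1.790000]
step 2: c = 0.988927, f(c) = -0.881421 < 0 → new bracket [0.988927, 1.790000]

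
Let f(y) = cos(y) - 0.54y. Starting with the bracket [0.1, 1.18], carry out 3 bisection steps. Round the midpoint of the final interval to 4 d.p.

0.9775

f(0.100000) = 0.941004, f(1.180000) = -0.256275 (opposite signs)
step 1: m = 0.640000, f(m) = 0.456496 > 0 → root in [0.640000, 1.180000]
step 2: m = 0.910000, f(m) = 0.122346 > 0 → root in [0.910000, 1.180000]
step 3: m = 1.045000, f(m) = -0.062398 < 0 → root in [0.910000, 1.045000]
Midpoint of [0.910000, 1.045000] = 0.977500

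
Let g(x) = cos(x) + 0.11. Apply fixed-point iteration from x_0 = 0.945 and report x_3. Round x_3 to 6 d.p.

x_1 = g(0.945000) = 0.695743
x_2 = g(0.695743) = 0.877578
x_3 = g(0.877578) = 0.749016

0.749016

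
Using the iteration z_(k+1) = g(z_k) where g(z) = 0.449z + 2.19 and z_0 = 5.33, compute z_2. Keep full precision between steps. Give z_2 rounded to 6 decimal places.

z_1 = g(5.330000) = 4.583170
z_2 = g(4.583170) = 4.247843

4.247843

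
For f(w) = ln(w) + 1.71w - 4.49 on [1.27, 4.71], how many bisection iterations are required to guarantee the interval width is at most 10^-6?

Initial width b − a = 4.71 − 1.27 = 3.440000.
After n steps the width is (b−a)/2^n; need (b−a)/2^n ≤ 10^-6.
So n ≥ log₂(3.440000/10^-6) = log₂(3440000.0000) ≈ 21.7140.
Hence n = 22.

22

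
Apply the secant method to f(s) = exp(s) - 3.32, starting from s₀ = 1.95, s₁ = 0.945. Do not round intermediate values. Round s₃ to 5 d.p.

Secant update: s_(k+1) = s_k − f(s_k)·(s_k − s_(k-1))/(f(s_k) − f(s_(k-1))).
f(s_0) = 3.708688, f(s_1) = -0.747187
s_2 = 0.945000 - (-0.747187)·(0.945000 - 1.950000)/(-0.747187 - (3.708688)) = 1.113524; f(s_2) = -0.274929
s_3 = 1.113524 - (-0.274929)·(1.113524 - 0.945000)/(-0.274929 - (-0.747187)) = 1.211632; f(s_3) = 0.038962

1.21163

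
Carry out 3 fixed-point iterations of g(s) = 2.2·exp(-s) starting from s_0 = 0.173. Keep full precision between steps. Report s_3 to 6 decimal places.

s_1 = g(0.173000) = 1.850503
s_2 = g(1.850503) = 0.345748
s_3 = g(0.345748) = 1.556920

1.556920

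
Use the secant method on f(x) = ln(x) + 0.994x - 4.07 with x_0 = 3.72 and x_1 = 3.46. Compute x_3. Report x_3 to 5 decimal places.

f(x_0) = 0.941404, f(x_1) = 0.610509
x_2 = 3.460000 - (0.610509)·(3.460000 - 3.720000)/(0.610509 - (0.941404)) = 2.980294; f(x_2) = -0.015565
x_3 = 2.980294 - (-0.015565)·(2.980294 - 3.460000)/(-0.015565 - (0.610509)) = 2.992221; f(x_3) = 0.000283

2.99222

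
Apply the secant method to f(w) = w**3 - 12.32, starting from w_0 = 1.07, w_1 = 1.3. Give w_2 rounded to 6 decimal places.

Secant update: w_(k+1) = w_k − f(w_k)·(w_k − w_(k-1))/(f(w_k) − f(w_(k-1))).
f(w_0) = -11.094957, f(w_1) = -10.123000
w_2 = 1.300000 - (-10.123000)·(1.300000 - 1.070000)/(-10.123000 - (-11.094957)) = 3.695466; f(w_2) = 38.147019

3.695466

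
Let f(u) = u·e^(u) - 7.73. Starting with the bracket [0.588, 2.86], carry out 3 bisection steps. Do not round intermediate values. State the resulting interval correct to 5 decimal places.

[1.44000, 1.72400]

f(0.588000) = -6.671374, f(2.860000) = 42.209967 (opposite signs)
step 1: m = 1.724000, f(m) = 1.936315 > 0 → root in [0.588000, 1.724000]
step 2: m = 1.156000, f(m) = -4.057158 < 0 → root in [1.156000, 1.724000]
step 3: m = 1.440000, f(m) = -1.652198 < 0 → root in [1.440000, 1.724000]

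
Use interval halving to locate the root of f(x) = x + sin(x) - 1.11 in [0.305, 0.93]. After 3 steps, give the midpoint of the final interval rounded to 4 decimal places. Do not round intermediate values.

0.5784

f(0.305000) = -0.504707, f(0.930000) = 0.621620 (opposite signs)
step 1: m = 0.617500, f(m) = 0.086499 > 0 → root in [0.305000, 0.617500]
step 2: m = 0.461250, f(m) = -0.203682 < 0 → root in [0.461250, 0.617500]
step 3: m = 0.539375, f(m) = -0.057025 < 0 → root in [0.539375, 0.617500]
Midpoint of [0.539375, 0.617500] = 0.578438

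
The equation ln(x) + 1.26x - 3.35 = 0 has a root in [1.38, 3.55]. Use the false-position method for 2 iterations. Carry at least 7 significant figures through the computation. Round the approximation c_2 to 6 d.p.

f(1.380000) = -1.289117, f(3.550000) = 2.389948
step 1: c = 2.140352, f(c) = 0.107813 > 0 → new bracket [1.380000, 2.140352]
step 2: c = 2.081669, f(c) = 0.006072 > 0 → new bracket [1.380000, 2.081669]

2.081669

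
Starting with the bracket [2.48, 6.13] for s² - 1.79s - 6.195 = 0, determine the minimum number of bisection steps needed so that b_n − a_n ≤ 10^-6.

22

Initial width b − a = 6.13 − 2.48 = 3.650000.
After n steps the width is (b−a)/2^n; need (b−a)/2^n ≤ 10^-6.
So n ≥ log₂(3.650000/10^-6) = log₂(3650000.0000) ≈ 21.7995.
Hence n = 22.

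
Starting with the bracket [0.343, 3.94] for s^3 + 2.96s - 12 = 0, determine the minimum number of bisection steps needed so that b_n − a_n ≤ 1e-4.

16

Initial width b − a = 3.94 − 0.343 = 3.597000.
After n steps the width is (b−a)/2^n; need (b−a)/2^n ≤ 1e-4.
So n ≥ log₂(3.597000/1e-4) = log₂(35970.0000) ≈ 15.1345.
Hence n = 16.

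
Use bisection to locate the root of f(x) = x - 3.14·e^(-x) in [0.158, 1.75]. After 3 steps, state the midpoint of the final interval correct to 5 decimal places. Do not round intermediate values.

f(0.158000) = -2.523088, f(1.750000) = 1.204350 (opposite signs)
step 1: m = 0.954000, f(m) = -0.255519 < 0 → root in [0.954000, 1.750000]
step 2: m = 1.352000, f(m) = 0.539612 > 0 → root in [0.954000, 1.352000]
step 3: m = 1.153000, f(m) = 0.161739 > 0 → root in [0.954000, 1.153000]
Midpoint of [0.954000, 1.153000] = 1.053500

1.05350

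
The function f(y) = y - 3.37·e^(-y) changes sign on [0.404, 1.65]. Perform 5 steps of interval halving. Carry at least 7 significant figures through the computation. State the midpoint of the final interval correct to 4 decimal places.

f(0.404000) = -1.845961, f(1.650000) = 1.002792 (opposite signs)
step 1: m = 1.027000, f(m) = -0.179728 < 0 → root in [1.027000, 1.650000]
step 2: m = 1.338500, f(m) = 0.454755 > 0 → root in [1.027000, 1.338500]
step 3: m = 1.182750, f(m) = 0.150064 > 0 → root in [1.027000, 1.182750]
step 4: m = 1.104875, f(m) = -0.011445 < 0 → root in [1.104875, 1.182750]
step 5: m = 1.143812, f(m) = 0.070124 > 0 → root in [1.104875, 1.143812]
Midpoint of [1.104875, 1.143812] = 1.124344

1.1243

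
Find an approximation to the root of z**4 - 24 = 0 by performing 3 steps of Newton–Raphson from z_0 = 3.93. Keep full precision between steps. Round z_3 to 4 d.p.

2.2581

f'(z) = 4z**3
z_0 = 3.930000: f = 214.544936, f' = 242.793828 → z_1 = 3.930000 - (214.544936)/(242.793828) = 3.046349
z_1 = 3.046349: f = 62.122930, f' = 113.083460 → z_2 = 3.046349 - (62.122930)/(113.083460) = 2.496995
z_2 = 2.496995: f = 14.875001, f' = 62.274866 → z_3 = 2.496995 - (14.875001)/(62.274866) = 2.258134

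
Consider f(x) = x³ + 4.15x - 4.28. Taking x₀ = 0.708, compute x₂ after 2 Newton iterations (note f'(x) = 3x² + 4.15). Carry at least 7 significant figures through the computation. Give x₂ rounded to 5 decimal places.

x_0 = 0.708000: f = -0.986905, f' = 5.653792 → x_1 = 0.708000 - (-0.986905)/(5.653792) = 0.882556
x_1 = 0.882556: f = 0.070037, f' = 6.486717 → x_2 = 0.882556 - (0.070037)/(6.486717) = 0.871759

0.87176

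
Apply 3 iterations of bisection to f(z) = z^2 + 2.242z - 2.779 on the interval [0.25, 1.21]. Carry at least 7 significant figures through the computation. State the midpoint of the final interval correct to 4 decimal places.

0.9100

f(0.250000) = -2.156000, f(1.210000) = 1.397920 (opposite signs)
step 1: m = 0.730000, f(m) = -0.609440 < 0 → root in [0.730000, 1.210000]
step 2: m = 0.970000, f(m) = 0.336640 > 0 → root in [0.730000, 0.970000]
step 3: m = 0.850000, f(m) = -0.150800 < 0 → root in [0.850000, 0.970000]
Midpoint of [0.850000, 0.970000] = 0.910000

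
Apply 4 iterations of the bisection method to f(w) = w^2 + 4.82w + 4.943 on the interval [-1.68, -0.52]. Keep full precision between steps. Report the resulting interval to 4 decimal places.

f(-1.680000) = -0.332200, f(-0.520000) = 2.707000 (opposite signs)
step 1: m = -1.100000, f(m) = 0.851000 > 0 → root in [-1.680000, -1.100000]
step 2: m = -1.390000, f(m) = 0.175300 > 0 → root in [-1.680000, -1.390000]
step 3: m = -1.535000, f(m) = -0.099475 < 0 → root in [-1.535000, -1.390000]
step 4: m = -1.462500, f(m) = 0.032656 > 0 → root in [-1.535000, -1.462500]

[-1.5350, -1.4625]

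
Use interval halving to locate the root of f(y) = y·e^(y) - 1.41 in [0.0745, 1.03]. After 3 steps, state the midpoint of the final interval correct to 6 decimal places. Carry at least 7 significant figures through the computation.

f(0.074500) = -1.329738, f(1.030000) = 1.475098 (opposite signs)
step 1: m = 0.552250, f(m) = -0.450655 < 0 → root in [0.552250, 1.030000]
step 2: m = 0.791125, f(m) = 0.335124 > 0 → root in [0.552250, 0.791125]
step 3: m = 0.671687, f(m) = -0.095146 < 0 → root in [0.671687, 0.791125]
Midpoint of [0.671687, 0.791125] = 0.731406

0.731406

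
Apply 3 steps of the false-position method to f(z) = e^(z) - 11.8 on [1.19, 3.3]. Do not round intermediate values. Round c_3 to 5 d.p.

False-position update: c = (a·f(b) − b·f(a))/(f(b) − f(a)); replace the endpoint whose sign matches f(c).
f(1.190000) = -8.512919, f(3.300000) = 15.312639
step 1: c = 1.943907, f(c) = -4.814007 < 0 → new bracket [1.943907, 3.300000]
step 2: c = 2.268265, f(c) = -2.137376 < 0 → new bracket [2.268265, 3.300000]
step 3: c = 2.394638, f(c) = -0.835773 < 0 → new bracket [2.394638, 3.300000]

2.39464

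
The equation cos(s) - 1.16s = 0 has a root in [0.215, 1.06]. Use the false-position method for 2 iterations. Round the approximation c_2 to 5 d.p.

0.67087

False-position update: c = (a·f(b) − b·f(a))/(f(b) − f(a)); replace the endpoint whose sign matches f(c).
f(0.215000) = 0.727576, f(1.060000) = -0.740728
step 1: c = 0.633716, f(c) = 0.070723 > 0 → new bracket [0.633716, 1.060000]
step 2: c = 0.670869, f(c) = 0.005074 > 0 → new bracket [0.670869, 1.060000]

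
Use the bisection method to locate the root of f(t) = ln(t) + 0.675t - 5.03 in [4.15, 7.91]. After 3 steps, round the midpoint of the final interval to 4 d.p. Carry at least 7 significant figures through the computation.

4.8550

f(4.150000) = -0.805642, f(7.910000) = 2.377378 (opposite signs)
step 1: m = 6.030000, f(m) = 0.836997 > 0 → root in [4.150000, 6.030000]
step 2: m = 5.090000, f(m) = 0.033028 > 0 → root in [4.150000, 5.090000]
step 3: m = 4.620000, f(m) = -0.381105 < 0 → root in [4.620000, 5.090000]
Midpoint of [4.620000, 5.090000] = 4.855000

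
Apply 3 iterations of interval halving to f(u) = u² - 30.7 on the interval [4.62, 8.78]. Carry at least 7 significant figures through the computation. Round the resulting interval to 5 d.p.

[5.14000, 5.66000]

f(4.620000) = -9.355600, f(8.780000) = 46.388400 (opposite signs)
step 1: m = 6.700000, f(m) = 14.190000 > 0 → root in [4.620000, 6.700000]
step 2: m = 5.660000, f(m) = 1.335600 > 0 → root in [4.620000, 5.660000]
step 3: m = 5.140000, f(m) = -4.280400 < 0 → root in [5.140000, 5.660000]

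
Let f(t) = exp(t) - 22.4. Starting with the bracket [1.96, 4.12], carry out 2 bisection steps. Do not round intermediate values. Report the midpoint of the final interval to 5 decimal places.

3.31000

f(1.960000) = -15.300673, f(4.120000) = 39.159242 (opposite signs)
step 1: m = 3.040000, f(m) = -1.494757 < 0 → root in [3.040000, 4.120000]
step 2: m = 3.580000, f(m) = 13.473541 > 0 → root in [3.040000, 3.580000]
Midpoint of [3.040000, 3.580000] = 3.310000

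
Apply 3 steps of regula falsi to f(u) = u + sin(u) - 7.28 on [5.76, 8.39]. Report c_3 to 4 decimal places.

6.7934

False-position update: c = (a·f(b) − b·f(a))/(f(b) − f(a)); replace the endpoint whose sign matches f(c).
f(5.760000) = -2.019642, f(8.390000) = 1.969749
step 1: c = 7.091446, f(c) = 0.534533 > 0 → new bracket [5.760000, 7.091446]
step 2: c = 6.812804, f(c) = 0.038007 > 0 → new bracket [5.760000, 6.812804]
step 3: c = 6.793357, f(c) = 0.001684 > 0 → new bracket [5.760000, 6.793357]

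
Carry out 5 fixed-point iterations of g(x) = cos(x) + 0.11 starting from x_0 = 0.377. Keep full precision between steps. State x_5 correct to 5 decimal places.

x_1 = g(0.377000) = 1.039773
x_2 = g(1.039773) = 0.616416
x_3 = g(0.616416) = 0.925956
x_4 = g(0.925956) = 0.711071
x_5 = g(0.711071) = 0.867663

0.86766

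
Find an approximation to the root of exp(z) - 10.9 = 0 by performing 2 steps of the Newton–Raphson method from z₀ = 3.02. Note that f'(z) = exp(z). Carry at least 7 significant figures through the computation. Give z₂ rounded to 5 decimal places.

Newton update: z ← z − f(z)/f'(z).
z_0 = 3.020000: f = 9.591292, f' = 20.491292 → z_1 = 3.020000 - (9.591292)/(20.491292) = 2.551933
z_1 = 2.551933: f = 1.931887, f' = 12.831887 → z_2 = 2.551933 - (1.931887)/(12.831887) = 2.401380

2.40138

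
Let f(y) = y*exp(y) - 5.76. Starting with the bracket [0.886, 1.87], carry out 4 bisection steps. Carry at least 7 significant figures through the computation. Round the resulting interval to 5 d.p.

f(0.886000) = -3.611088, f(1.870000) = 6.373114 (opposite signs)
step 1: m = 1.378000, f(m) = -0.293529 < 0 → root in [1.378000, 1.870000]
step 2: m = 1.624000, f(m) = 2.479109 > 0 → root in [1.378000, 1.624000]
step 3: m = 1.501000, f(m) = 0.973746 > 0 → root in [1.378000, 1.501000]
step 4: m = 1.439500, f(m) = 0.312655 > 0 → root in [1.378000, 1.439500]

[1.37800, 1.43950]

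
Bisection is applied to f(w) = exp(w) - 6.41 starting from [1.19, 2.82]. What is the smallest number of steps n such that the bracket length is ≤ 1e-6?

Initial width b − a = 2.82 − 1.19 = 1.630000.
After n steps the width is (b−a)/2^n; need (b−a)/2^n ≤ 1e-6.
So n ≥ log₂(1.630000/1e-6) = log₂(1630000.0000) ≈ 20.6364.
Hence n = 21.

21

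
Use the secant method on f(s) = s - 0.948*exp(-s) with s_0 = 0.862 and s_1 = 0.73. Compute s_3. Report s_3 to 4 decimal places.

0.5483

f(s_0) = 0.461644, f(s_1) = 0.273150
s_2 = 0.730000 - (0.273150)·(0.730000 - 0.862000)/(0.273150 - (0.461644)) = 0.538716; f(s_2) = -0.014439
s_3 = 0.538716 - (-0.014439)·(0.538716 - 0.730000)/(-0.014439 - (0.273150)) = 0.548320; f(s_3) = 0.000452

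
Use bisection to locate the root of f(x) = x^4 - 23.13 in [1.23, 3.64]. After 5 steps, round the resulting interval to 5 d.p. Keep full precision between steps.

[2.13375, 2.20906]

f(1.230000) = -20.841134, f(3.640000) = 152.421900 (opposite signs)
step 1: m = 2.435000, f(m) = 12.025709 > 0 → root in [1.230000, 2.435000]
step 2: m = 1.832500, f(m) = -11.853458 < 0 → root in [1.832500, 2.435000]
step 3: m = 2.133750, f(m) = -2.401201 < 0 → root in [2.133750, 2.435000]
step 4: m = 2.284375, f(m) = 4.101376 > 0 → root in [2.133750, 2.284375]
step 5: m = 2.209062, f(m) = 0.683982 > 0 → root in [2.133750, 2.209062]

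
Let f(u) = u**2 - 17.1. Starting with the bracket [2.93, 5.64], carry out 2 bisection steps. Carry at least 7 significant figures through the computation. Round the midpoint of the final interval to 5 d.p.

3.94625

f(2.930000) = -8.515100, f(5.640000) = 14.709600 (opposite signs)
step 1: m = 4.285000, f(m) = 1.261225 > 0 → root in [2.930000, 4.285000]
step 2: m = 3.607500, f(m) = -4.085944 < 0 → root in [3.607500, 4.285000]
Midpoint of [3.607500, 4.285000] = 3.946250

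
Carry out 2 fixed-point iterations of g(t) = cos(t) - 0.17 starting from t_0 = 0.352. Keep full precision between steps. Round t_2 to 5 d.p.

0.54883

t_1 = g(0.352000) = 0.768685
t_2 = g(0.768685) = 0.548825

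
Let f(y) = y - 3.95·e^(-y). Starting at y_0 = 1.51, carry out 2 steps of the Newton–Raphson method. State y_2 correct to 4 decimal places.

1.1951

f'(y) = 1 + 3.95·e^(-y)
y_0 = 1.510000: f = 0.637406, f' = 1.872594 → y_1 = 1.510000 - (0.637406)/(1.872594) = 1.169614
y_1 = 1.169614: f = -0.056810, f' = 2.226423 → y_2 = 1.169614 - (-0.056810)/(2.226423) = 1.195130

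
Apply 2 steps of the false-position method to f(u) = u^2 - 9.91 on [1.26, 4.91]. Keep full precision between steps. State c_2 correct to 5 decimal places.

f(1.260000) = -8.322400, f(4.910000) = 14.198100
step 1: c = 2.608849, f(c) = -3.103905 < 0 → new bracket [2.608849, 4.910000]
step 2: c = 3.021666, f(c) = -0.779536 < 0 → new bracket [3.021666, 4.910000]

3.02167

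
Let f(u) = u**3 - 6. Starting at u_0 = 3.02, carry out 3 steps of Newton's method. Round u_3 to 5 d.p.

f'(u) = 3u**2
u_0 = 3.020000: f = 21.543608, f' = 27.361200 → u_1 = 3.020000 - (21.543608)/(27.361200) = 2.232622
u_1 = 2.232622: f = 5.128729, f' = 14.953802 → u_2 = 2.232622 - (5.128729)/(14.953802) = 1.889650
u_2 = 1.889650: f = 0.747523, f' = 10.712336 → u_3 = 1.889650 - (0.747523)/(10.712336) = 1.819869

1.81987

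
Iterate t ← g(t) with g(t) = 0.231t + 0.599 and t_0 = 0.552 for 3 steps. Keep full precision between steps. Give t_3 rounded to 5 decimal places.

t_1 = g(0.552000) = 0.726512
t_2 = g(0.726512) = 0.766824
t_3 = g(0.766824) = 0.776136

0.77614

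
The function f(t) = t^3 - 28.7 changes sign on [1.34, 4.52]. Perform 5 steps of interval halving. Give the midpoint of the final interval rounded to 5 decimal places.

3.07906

f(1.340000) = -26.293896, f(4.520000) = 63.645408 (opposite signs)
step 1: m = 2.930000, f(m) = -3.546243 < 0 → root in [2.930000, 4.520000]
step 2: m = 3.725000, f(m) = 22.986703 > 0 → root in [2.930000, 3.725000]
step 3: m = 3.327500, f(m) = 8.142933 > 0 → root in [2.930000, 3.327500]
step 4: m = 3.128750, f(m) = 1.927573 > 0 → root in [2.930000, 3.128750]
step 5: m = 3.029375, f(m) = -0.899084 < 0 → root in [3.029375, 3.128750]
Midpoint of [3.029375, 3.128750] = 3.079063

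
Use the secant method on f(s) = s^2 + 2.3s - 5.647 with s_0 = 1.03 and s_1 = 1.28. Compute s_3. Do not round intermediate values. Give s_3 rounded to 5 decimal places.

1.48912

f(s_0) = -2.217100, f(s_1) = -1.064600
s_2 = 1.280000 - (-1.064600)·(1.280000 - 1.030000)/(-1.064600 - (-2.217100)) = 1.510933; f(s_2) = 0.111063
s_3 = 1.510933 - (0.111063)·(1.510933 - 1.280000)/(0.111063 - (-1.064600)) = 1.489117; f(s_3) = -0.004562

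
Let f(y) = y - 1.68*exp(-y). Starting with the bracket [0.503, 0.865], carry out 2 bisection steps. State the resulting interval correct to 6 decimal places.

f(0.503000) = -0.512919, f(0.865000) = 0.157633 (opposite signs)
step 1: m = 0.684000, f(m) = -0.163719 < 0 → root in [0.684000, 0.865000]
step 2: m = 0.774500, f(m) = 0.000131 > 0 → root in [0.684000, 0.774500]

[0.684000, 0.774500]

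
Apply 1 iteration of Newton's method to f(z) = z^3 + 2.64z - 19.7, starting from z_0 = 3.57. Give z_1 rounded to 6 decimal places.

f'(z) = 3z^2 + 2.64
z_0 = 3.570000: f = 35.224093, f' = 40.874700 → z_1 = 3.570000 - (35.224093)/(40.874700) = 2.708242

2.708242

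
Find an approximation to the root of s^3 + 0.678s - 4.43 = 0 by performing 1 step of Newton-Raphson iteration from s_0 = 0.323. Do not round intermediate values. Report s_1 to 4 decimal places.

Newton update: s ← s − f(s)/f'(s).
f'(s) = 3s^2 + 0.678
s_0 = 0.323000: f = -4.177308, f' = 0.990987 → s_1 = 0.323000 - (-4.177308)/(0.990987) = 4.538300

4.5383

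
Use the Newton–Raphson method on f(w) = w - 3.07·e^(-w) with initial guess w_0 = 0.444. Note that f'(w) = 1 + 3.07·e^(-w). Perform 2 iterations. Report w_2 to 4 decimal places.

w_0 = 0.444000: f = -1.525299, f' = 2.969299 → w_1 = 0.444000 - (-1.525299)/(2.969299) = 0.957690
w_1 = 0.957690: f = -0.220510, f' = 2.178200 → w_2 = 0.957690 - (-0.220510)/(2.178200) = 1.058925

1.0589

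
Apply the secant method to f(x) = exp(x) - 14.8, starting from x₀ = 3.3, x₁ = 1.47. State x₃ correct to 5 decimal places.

3.00320

f(x_0) = 12.312639, f(x_1) = -10.450765
x_2 = 1.470000 - (-10.450765)·(1.470000 - 3.300000)/(-10.450765 - (12.312639)) = 2.310160; f(x_2) = -4.723964
x_3 = 2.310160 - (-4.723964)·(2.310160 - 1.470000)/(-4.723964 - (-10.450765)) = 3.003197; f(x_3) = 5.349853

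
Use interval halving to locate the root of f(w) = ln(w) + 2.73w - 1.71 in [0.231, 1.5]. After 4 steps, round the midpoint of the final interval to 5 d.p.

f(0.231000) = -2.544708, f(1.500000) = 2.790465 (opposite signs)
step 1: m = 0.865500, f(m) = 0.508367 > 0 → root in [0.231000, 0.865500]
step 2: m = 0.548250, f(m) = -0.814301 < 0 → root in [0.548250, 0.865500]
step 3: m = 0.706875, f(m) = -0.127133 < 0 → root in [0.706875, 0.865500]
step 4: m = 0.786188, f(m) = 0.195732 > 0 → root in [0.706875, 0.786188]
Midpoint of [0.706875, 0.786188] = 0.746531

0.74653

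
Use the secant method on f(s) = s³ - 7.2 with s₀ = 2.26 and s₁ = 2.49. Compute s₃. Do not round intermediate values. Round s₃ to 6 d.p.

1.948120

f(s_0) = 4.343176, f(s_1) = 8.238249
s_2 = 2.490000 - (8.238249)·(2.490000 - 2.260000)/(8.238249 - (4.343176)) = 2.003540; f(s_2) = 0.842555
s_3 = 2.003540 - (0.842555)·(2.003540 - 2.490000)/(0.842555 - (8.238249)) = 1.948120; f(s_3) = 0.193449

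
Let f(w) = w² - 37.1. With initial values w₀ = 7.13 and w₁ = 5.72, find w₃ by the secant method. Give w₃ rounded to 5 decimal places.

6.09192

Secant update: w_(k+1) = w_k − f(w_k)·(w_k − w_(k-1))/(f(w_k) − f(w_(k-1))).
f(w_0) = 13.736900, f(w_1) = -4.381600
w_2 = 5.720000 - (-4.381600)·(5.720000 - 7.130000)/(-4.381600 - (13.736900)) = 6.060981; f(w_2) = -0.364515
w_3 = 6.060981 - (-0.364515)·(6.060981 - 5.720000)/(-0.364515 - (-4.381600)) = 6.091922; f(w_3) = 0.011508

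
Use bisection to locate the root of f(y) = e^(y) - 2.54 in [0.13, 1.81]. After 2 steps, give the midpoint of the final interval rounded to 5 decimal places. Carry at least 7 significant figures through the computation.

0.76000

f(0.130000) = -1.401172, f(1.810000) = 3.570447 (opposite signs)
step 1: m = 0.970000, f(m) = 0.097944 > 0 → root in [0.130000, 0.970000]
step 2: m = 0.550000, f(m) = -0.806747 < 0 → root in [0.550000, 0.970000]
Midpoint of [0.550000, 0.970000] = 0.760000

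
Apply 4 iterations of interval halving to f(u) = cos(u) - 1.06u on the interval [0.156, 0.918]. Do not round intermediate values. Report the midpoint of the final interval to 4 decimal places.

f(0.156000) = 0.822497, f(0.918000) = -0.365670 (opposite signs)
step 1: m = 0.537000, f(m) = 0.290027 > 0 → root in [0.537000, 0.918000]
step 2: m = 0.727500, f(m) = -0.024311 < 0 → root in [0.537000, 0.727500]
step 3: m = 0.632250, f(m) = 0.136515 > 0 → root in [0.632250, 0.727500]
step 4: m = 0.679875, f(m) = 0.056984 > 0 → root in [0.679875, 0.727500]
Midpoint of [0.679875, 0.727500] = 0.703688

0.7037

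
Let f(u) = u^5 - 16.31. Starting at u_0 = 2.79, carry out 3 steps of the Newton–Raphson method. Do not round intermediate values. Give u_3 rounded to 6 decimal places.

1.784982

f'(u) = 5u^4
u_0 = 2.790000: f = 152.742274, f' = 302.961064 → u_1 = 2.790000 - (152.742274)/(302.961064) = 2.285835
u_1 = 2.285835: f = 46.095760, f' = 136.505373 → u_2 = 2.285835 - (46.095760)/(136.505373) = 1.948151
u_2 = 1.948151: f = 11.751622, f' = 72.021177 → u_3 = 1.948151 - (11.751622)/(72.021177) = 1.784982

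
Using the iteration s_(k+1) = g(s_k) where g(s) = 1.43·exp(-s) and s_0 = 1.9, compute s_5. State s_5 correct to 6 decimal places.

0.574933

s_1 = g(1.900000) = 0.213883
s_2 = g(0.213883) = 1.154643
s_3 = g(1.154643) = 0.450693
s_4 = g(0.450693) = 0.911177
s_5 = g(0.911177) = 0.574933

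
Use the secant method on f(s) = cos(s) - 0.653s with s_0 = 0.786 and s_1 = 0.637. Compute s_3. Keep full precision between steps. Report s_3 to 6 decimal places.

0.922733

f(s_0) = 0.193423, f(s_1) = 0.387923
s_2 = 0.637000 - (0.387923)·(0.637000 - 0.786000)/(0.387923 - (0.193423)) = 0.934175; f(s_2) = -0.015535
s_3 = 0.934175 - (-0.015535)·(0.934175 - 0.637000)/(-0.015535 - (0.387923)) = 0.922733; f(s_3) = 0.001099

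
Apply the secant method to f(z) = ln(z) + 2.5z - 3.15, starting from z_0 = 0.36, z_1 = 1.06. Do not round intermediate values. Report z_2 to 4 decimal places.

1.1693

f(z_0) = -3.271651, f(z_1) = -0.441731
z_2 = 1.060000 - (-0.441731)·(1.060000 - 0.360000)/(-0.441731 - (-3.271651)) = 1.169265; f(z_2) = -0.070462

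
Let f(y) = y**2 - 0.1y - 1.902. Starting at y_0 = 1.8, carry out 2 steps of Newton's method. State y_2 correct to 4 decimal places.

Newton update: y ← y − f(y)/f'(y).
f'(y) = 2y - 0.1
y_0 = 1.800000: f = 1.158000, f' = 3.500000 → y_1 = 1.800000 - (1.158000)/(3.500000) = 1.469143
y_1 = 1.469143: f = 0.109466, f' = 2.838286 → y_2 = 1.469143 - (0.109466)/(2.838286) = 1.430575

1.4306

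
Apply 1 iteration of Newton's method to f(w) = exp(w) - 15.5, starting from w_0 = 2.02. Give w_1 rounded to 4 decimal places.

3.0762

f'(w) = exp(w)
w_0 = 2.020000: f = -7.961675, f' = 7.538325 → w_1 = 2.020000 - (-7.961675)/(7.538325) = 3.076160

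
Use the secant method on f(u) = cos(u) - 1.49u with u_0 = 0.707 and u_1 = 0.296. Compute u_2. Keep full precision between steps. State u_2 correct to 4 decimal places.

Secant update: u_(k+1) = u_k − f(u_k)·(u_k − u_(k-1))/(f(u_k) − f(u_(k-1))).
f(u_0) = -0.293116, f(u_1) = 0.515471
u_2 = 0.296000 - (0.515471)·(0.296000 - 0.707000)/(0.515471 - (-0.293116)) = 0.558011; f(u_2) = 0.016874

0.5580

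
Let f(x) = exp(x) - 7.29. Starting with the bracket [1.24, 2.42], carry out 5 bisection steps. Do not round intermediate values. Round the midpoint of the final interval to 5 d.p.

f(1.240000) = -3.834387, f(2.420000) = 3.955859 (opposite signs)
step 1: m = 1.830000, f(m) = -1.056113 < 0 → root in [1.830000, 2.420000]
step 2: m = 2.125000, f(m) = 1.082897 > 0 → root in [1.830000, 2.125000]
step 3: m = 1.977500, f(m) = -0.065341 < 0 → root in [1.977500, 2.125000]
step 4: m = 2.051250, f(m) = 0.487617 > 0 → root in [1.977500, 2.051250]
step 5: m = 2.014375, f(m) = 0.206041 > 0 → root in [1.977500, 2.014375]
Midpoint of [1.977500, 2.014375] = 1.995938

1.99594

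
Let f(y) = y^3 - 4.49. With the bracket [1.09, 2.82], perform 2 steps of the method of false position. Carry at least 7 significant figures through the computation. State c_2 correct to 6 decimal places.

1.500282

False-position update: c = (a·f(b) − b·f(a))/(f(b) − f(a)); replace the endpoint whose sign matches f(c).
f(1.090000) = -3.194971, f(2.820000) = 17.935768
step 1: c = 1.351576, f(c) = -2.020997 < 0 → new bracket [1.351576, 2.820000]
step 2: c = 1.500282, f(c) = -1.113098 < 0 → new bracket [1.500282, 2.820000]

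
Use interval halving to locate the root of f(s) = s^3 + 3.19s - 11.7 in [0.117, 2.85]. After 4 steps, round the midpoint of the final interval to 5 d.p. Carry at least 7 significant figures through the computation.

f(0.117000) = -11.325168, f(2.850000) = 20.540625 (opposite signs)
step 1: m = 1.483500, f(m) = -3.702789 < 0 → root in [1.483500, 2.850000]
step 2: m = 2.166750, f(m) = 5.384402 > 0 → root in [1.483500, 2.166750]
step 3: m = 1.825125, f(m) = 0.201788 > 0 → root in [1.483500, 1.825125]
step 4: m = 1.654313, f(m) = -1.895304 < 0 → root in [1.654313, 1.825125]
Midpoint of [1.654313, 1.825125] = 1.739719

1.73972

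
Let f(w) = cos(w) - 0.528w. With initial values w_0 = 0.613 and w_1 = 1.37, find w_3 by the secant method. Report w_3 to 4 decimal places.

Secant update: w_(k+1) = w_k − f(w_k)·(w_k − w_(k-1))/(f(w_k) − f(w_(k-1))).
f(w_0) = 0.494262, f(w_1) = -0.523910
w_2 = 1.370000 - (-0.523910)·(1.370000 - 0.613000)/(-0.523910 - (0.494262)) = 0.980478; f(w_2) = 0.038933
w_3 = 0.980478 - (0.038933)·(0.980478 - 1.370000)/(0.038933 - (-0.523910)) = 1.007422; f(w_3) = 0.002123

1.0074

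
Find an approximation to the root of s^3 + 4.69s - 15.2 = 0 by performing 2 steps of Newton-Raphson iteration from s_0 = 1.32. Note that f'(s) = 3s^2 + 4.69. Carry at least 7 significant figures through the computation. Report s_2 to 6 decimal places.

1.869060

s_0 = 1.320000: f = -6.709232, f' = 9.917200 → s_1 = 1.320000 - (-6.709232)/(9.917200) = 1.996525
s_1 = 1.996525: f = 2.122072, f' = 16.648334 → s_2 = 1.996525 - (2.122072)/(16.648334) = 1.869060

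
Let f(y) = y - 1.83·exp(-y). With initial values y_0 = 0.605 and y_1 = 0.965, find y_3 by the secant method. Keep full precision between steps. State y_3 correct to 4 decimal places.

f(y_0) = -0.394316, f(y_1) = 0.267801
y_2 = 0.965000 - (0.267801)·(0.965000 - 0.605000)/(0.267801 - (-0.394316)) = 0.819394; f(y_2) = 0.012915
y_3 = 0.819394 - (0.012915)·(0.819394 - 0.965000)/(0.012915 - (0.267801)) = 0.812016; f(y_3) = -0.000435

0.8120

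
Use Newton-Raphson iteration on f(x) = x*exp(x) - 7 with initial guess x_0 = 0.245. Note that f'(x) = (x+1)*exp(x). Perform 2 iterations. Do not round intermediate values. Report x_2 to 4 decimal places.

x_0 = 0.245000: f = -6.686983, f' = 1.590639 → x_1 = 0.245000 - (-6.686983)/(1.590639) = 4.448961
x_1 = 4.448961: f = 373.555453, f' = 466.093499 → x_2 = 4.448961 - (373.555453)/(466.093499) = 3.647501

3.6475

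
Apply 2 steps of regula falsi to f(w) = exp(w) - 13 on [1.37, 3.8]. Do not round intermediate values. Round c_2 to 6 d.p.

2.221311

f(1.370000) = -9.064649, f(3.800000) = 31.701184
step 1: c = 1.910332, f(c) = -6.244667 < 0 → new bracket [1.910332, 3.800000]
step 2: c = 2.221311, f(c) = -3.780592 < 0 → new bracket [2.221311, 3.800000]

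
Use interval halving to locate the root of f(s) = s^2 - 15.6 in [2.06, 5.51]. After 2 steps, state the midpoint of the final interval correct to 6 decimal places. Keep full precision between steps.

f(2.060000) = -11.356400, f(5.510000) = 14.760100 (opposite signs)
step 1: m = 3.785000, f(m) = -1.273775 < 0 → root in [3.785000, 5.510000]
step 2: m = 4.647500, f(m) = 5.999256 > 0 → root in [3.785000, 4.647500]
Midpoint of [3.785000, 4.647500] = 4.216250

4.216250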